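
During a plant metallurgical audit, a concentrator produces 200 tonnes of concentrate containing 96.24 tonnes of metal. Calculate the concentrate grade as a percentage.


Grade = (metal in concentrate / concentrate mass) * 100
= (96.24 / 200) * 100
= 0.4812 * 100
= 48.12%

48.12%


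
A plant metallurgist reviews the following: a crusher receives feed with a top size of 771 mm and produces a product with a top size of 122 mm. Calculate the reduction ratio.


Reduction ratio = feed size / product size
= 771 / 122
= 6.3197

6.3197


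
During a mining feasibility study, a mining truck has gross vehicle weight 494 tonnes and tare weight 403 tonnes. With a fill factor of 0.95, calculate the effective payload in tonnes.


86.45 tonnes

Maximum payload = gross - tare
= 494 - 403 = 91 tonnes
Effective payload = max payload * fill factor
= 91 * 0.95
= 86.45 tonnes


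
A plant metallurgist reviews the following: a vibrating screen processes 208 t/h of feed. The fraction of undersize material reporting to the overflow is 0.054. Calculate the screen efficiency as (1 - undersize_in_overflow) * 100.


94.6%

Screen efficiency = (1 - fraction of undersize in overflow) * 100
= (1 - 0.054) * 100
= 0.946 * 100
= 94.6%


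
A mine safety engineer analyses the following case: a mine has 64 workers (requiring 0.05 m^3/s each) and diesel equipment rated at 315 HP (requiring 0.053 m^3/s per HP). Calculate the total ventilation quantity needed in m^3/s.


Airflow for workers:
Q_people = 64 * 0.05 = 3.2 m^3/s
Airflow for diesel equipment:
Q_diesel = 315 * 0.053 = 16.695 m^3/s
Total ventilation:
Q_total = 3.2 + 16.695
= 19.895 m^3/s

19.895 m^3/s


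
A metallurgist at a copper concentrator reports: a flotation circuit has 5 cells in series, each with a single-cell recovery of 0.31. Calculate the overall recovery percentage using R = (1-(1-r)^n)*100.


Complement of single-cell recovery:
1 - r = 1 - 0.31 = 0.69
Raise to power n:
(1 - r)^5 = 0.69^5 = 0.1564031349
Overall recovery:
R = (1 - 0.1564031349) * 100
= 84.3597%

84.3597%


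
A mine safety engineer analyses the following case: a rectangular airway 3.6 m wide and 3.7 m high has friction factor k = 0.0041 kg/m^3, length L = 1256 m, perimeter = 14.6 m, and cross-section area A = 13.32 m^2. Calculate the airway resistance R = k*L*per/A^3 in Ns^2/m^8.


Compute the numerator:
k * L * per = 0.0041 * 1256 * 14.6
= 75.18416
Compute the denominator:
A^3 = 13.32^3 = 2363.266368
Resistance:
R = 75.18416 / 2363.266368
= 0.0318 Ns^2/m^8

0.0318 Ns^2/m^8


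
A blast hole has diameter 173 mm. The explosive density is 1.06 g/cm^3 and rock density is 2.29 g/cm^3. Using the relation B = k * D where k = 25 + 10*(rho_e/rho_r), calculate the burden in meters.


First, compute k:
rho_e / rho_r = 1.06 / 2.29 = 0.4628820961
k = 25 + 10 * 0.4628820961 = 29.62882096
Then, compute burden:
B = k * D / 1000 = 29.62882096 * 173 / 1000
= 5125.786026 / 1000
= 5.1258 m

5.1258 m


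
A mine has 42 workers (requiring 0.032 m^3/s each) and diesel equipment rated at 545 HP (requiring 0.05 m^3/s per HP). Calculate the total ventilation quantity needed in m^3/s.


28.594 m^3/s

Airflow for workers:
Q_people = 42 * 0.032 = 1.344 m^3/s
Airflow for diesel equipment:
Q_diesel = 545 * 0.05 = 27.25 m^3/s
Total ventilation:
Q_total = 1.344 + 27.25
= 28.594 m^3/s


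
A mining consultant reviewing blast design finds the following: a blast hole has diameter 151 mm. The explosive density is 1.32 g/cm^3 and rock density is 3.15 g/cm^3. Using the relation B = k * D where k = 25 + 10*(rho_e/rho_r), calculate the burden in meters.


4.4078 m

First, compute k:
rho_e / rho_r = 1.32 / 3.15 = 0.419047619
k = 25 + 10 * 0.419047619 = 29.19047619
Then, compute burden:
B = k * D / 1000 = 29.19047619 * 151 / 1000
= 4407.761905 / 1000
= 4.4078 m


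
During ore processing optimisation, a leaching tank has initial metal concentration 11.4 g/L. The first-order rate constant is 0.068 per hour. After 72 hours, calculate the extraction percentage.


99.2524%

Compute the exponent:
-k * t = -0.068 * 72 = -4.896
Remaining concentration:
C = 11.4 * exp(-4.896)
= 11.4 * 0.007476429055
= 0.08523129123 g/L
Extracted = 11.4 - 0.08523129123 = 11.31476871 g/L
Extraction % = 11.31476871 / 11.4 * 100
= 99.2524%


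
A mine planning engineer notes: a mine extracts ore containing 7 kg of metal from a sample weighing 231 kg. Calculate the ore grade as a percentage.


3.0303%

Ore grade = (metal mass / ore mass) * 100
= (7 / 231) * 100
= 0.0303030303 * 100
= 3.0303%


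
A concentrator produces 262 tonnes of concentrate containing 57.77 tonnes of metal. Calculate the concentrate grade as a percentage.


Grade = (metal in concentrate / concentrate mass) * 100
= (57.77 / 262) * 100
= 0.2204961832 * 100
= 22.0496%

22.0496%


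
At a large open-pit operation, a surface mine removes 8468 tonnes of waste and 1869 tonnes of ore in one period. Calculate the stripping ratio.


Stripping ratio = waste tonnage / ore tonnage
= 8468 / 1869
= 4.5308

4.5308


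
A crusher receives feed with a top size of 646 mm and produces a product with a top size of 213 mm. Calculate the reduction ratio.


Reduction ratio = feed size / product size
= 646 / 213
= 3.0329

3.0329


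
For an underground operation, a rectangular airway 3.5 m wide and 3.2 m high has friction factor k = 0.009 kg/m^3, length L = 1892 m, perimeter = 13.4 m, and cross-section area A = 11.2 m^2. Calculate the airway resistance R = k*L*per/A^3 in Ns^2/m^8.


0.1624 Ns^2/m^8

Compute the numerator:
k * L * per = 0.009 * 1892 * 13.4
= 228.1752
Compute the denominator:
A^3 = 11.2^3 = 1404.928
Resistance:
R = 228.1752 / 1404.928
= 0.1624 Ns^2/m^8


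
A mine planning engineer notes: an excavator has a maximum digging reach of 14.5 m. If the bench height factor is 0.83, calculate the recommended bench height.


Bench height = reach * factor
= 14.5 * 0.83
= 12.035 m

12.035 m


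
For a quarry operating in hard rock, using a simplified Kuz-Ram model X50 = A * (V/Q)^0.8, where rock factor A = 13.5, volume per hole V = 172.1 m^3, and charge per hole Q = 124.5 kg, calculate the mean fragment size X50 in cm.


17.4913 cm

Compute V/Q:
V/Q = 172.1 / 124.5 = 1.382329317
Raise to the power 0.8:
(V/Q)^0.8 = 1.382329317^0.8 = 1.295654522
Multiply by A:
X50 = 13.5 * 1.295654522
= 17.4913 cm


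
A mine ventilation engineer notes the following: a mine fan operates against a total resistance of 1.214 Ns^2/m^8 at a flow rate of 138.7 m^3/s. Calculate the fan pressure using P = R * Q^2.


23354.5557 Pa

Compute Q^2:
Q^2 = 138.7^2 = 19237.69
Compute pressure:
P = R * Q^2 = 1.214 * 19237.69
= 23354.5557 Pa


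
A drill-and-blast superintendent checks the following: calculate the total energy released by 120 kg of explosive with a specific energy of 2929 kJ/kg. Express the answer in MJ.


351.48 MJ

Energy = mass * specific_energy / 1000
= 120 * 2929 / 1000
= 351480 / 1000
= 351.48 MJ


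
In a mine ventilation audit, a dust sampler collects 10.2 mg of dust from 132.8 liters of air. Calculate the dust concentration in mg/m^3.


76.8072 mg/m^3

Convert liters to m^3: 1 m^3 = 1000 L
Concentration = mass / volume * 1000
= 10.2 / 132.8 * 1000
= 0.07680722892 * 1000
= 76.8072 mg/m^3


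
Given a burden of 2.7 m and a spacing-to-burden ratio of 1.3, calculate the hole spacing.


Spacing = burden * ratio
= 2.7 * 1.3
= 3.51 m

3.51 m


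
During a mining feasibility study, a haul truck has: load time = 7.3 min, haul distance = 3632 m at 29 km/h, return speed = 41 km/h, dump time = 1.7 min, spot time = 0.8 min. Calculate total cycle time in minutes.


22.6296 min

Convert haul speed to m/min: 29 * 1000/60 = 483.3333333 m/min
Haul time = 3632 / 483.3333333 = 7.514482759 min
Convert return speed to m/min: 41 * 1000/60 = 683.3333333 m/min
Return time = 3632 / 683.3333333 = 5.315121951 min
Total cycle time:
= 7.3 + 7.514482759 + 1.7 + 5.315121951 + 0.8
= 22.6296 min


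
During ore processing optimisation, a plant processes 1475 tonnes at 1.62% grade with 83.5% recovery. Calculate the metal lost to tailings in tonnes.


Total metal in feed:
= 1475 * 1.62 / 100 = 23.895 tonnes
Metal recovered:
= 23.895 * 83.5 / 100 = 19.952325 tonnes
Metal lost to tailings:
= 23.895 - 19.952325
= 3.9427 tonnes

3.9427 tonnes


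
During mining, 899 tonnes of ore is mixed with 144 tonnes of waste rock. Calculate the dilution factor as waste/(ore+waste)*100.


13.8063%

Total material = ore + waste
= 899 + 144 = 1043 tonnes
Dilution = waste / total * 100
= 144 / 1043 * 100
= 0.138063279 * 100
= 13.8063%


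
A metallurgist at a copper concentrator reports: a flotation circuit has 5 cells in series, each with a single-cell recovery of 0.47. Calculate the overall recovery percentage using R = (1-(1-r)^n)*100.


95.818%

Complement of single-cell recovery:
1 - r = 1 - 0.47 = 0.53
Raise to power n:
(1 - r)^5 = 0.53^5 = 0.0418195493
Overall recovery:
R = (1 - 0.0418195493) * 100
= 95.818%


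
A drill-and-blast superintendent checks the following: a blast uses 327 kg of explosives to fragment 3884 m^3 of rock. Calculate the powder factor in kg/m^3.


0.0842 kg/m^3

Powder factor = explosive mass / rock volume
= 327 / 3884
= 0.0842 kg/m^3


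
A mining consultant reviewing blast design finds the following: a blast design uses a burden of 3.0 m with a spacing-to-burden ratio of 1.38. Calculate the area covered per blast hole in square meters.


12.42 m^2

First, find the spacing:
Spacing = burden * ratio = 3.0 * 1.38
= 4.14 m
Then, calculate the area:
Area = burden * spacing = 3.0 * 4.14
= 12.42 m^2


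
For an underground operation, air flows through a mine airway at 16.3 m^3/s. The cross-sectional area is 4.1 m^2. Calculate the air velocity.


3.9756 m/s

Velocity = flow rate / cross-sectional area
= 16.3 / 4.1
= 3.9756 m/s


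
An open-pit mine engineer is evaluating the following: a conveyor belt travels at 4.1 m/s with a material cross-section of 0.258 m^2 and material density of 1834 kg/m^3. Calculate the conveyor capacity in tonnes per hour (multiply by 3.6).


Volumetric flow = speed * area
= 4.1 * 0.258 = 1.0578 m^3/s
Mass flow = volumetric * density
= 1.0578 * 1834 = 1940.0052 kg/s
Convert to t/h: multiply by 3.6
Capacity = 1940.0052 * 3.6
= 6984.0187 t/h

6984.0187 t/h


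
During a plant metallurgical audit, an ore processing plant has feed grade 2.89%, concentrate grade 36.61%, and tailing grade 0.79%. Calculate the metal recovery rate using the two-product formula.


Using the two-product formula:
R = 100 * c * (f - t) / (f * (c - t))
Numerator = 100 * 36.61 * (2.89 - 0.79)
= 100 * 36.61 * 2.1
= 7688.1
Denominator = 2.89 * (36.61 - 0.79)
= 2.89 * 35.82
= 103.5198
R = 7688.1 / 103.5198
= 74.267%

74.267%


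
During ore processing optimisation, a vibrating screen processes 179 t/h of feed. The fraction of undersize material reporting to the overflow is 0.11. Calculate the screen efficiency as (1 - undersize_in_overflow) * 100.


Screen efficiency = (1 - fraction of undersize in overflow) * 100
= (1 - 0.11) * 100
= 0.89 * 100
= 89.0%

89.0%


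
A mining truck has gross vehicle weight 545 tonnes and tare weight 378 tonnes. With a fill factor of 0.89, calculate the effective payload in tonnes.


Maximum payload = gross - tare
= 545 - 378 = 167 tonnes
Effective payload = max payload * fill factor
= 167 * 0.89
= 148.63 tonnes

148.63 tonnes


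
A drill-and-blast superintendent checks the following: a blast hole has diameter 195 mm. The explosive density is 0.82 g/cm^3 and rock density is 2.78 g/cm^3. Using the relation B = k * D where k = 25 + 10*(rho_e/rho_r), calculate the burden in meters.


First, compute k:
rho_e / rho_r = 0.82 / 2.78 = 0.2949640288
k = 25 + 10 * 0.2949640288 = 27.94964029
Then, compute burden:
B = k * D / 1000 = 27.94964029 * 195 / 1000
= 5450.179856 / 1000
= 5.4502 m

5.4502 m


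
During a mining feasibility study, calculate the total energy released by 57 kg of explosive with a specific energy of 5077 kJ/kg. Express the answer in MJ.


289.389 MJ

Energy = mass * specific_energy / 1000
= 57 * 5077 / 1000
= 289389 / 1000
= 289.389 MJ


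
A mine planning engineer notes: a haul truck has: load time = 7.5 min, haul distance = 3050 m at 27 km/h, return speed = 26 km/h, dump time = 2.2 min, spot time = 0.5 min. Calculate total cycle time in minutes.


24.0162 min

Convert haul speed to m/min: 27 * 1000/60 = 450 m/min
Haul time = 3050 / 450 = 6.777777778 min
Convert return speed to m/min: 26 * 1000/60 = 433.3333333 m/min
Return time = 3050 / 433.3333333 = 7.038461538 min
Total cycle time:
= 7.5 + 6.777777778 + 2.2 + 7.038461538 + 0.5
= 24.0162 min


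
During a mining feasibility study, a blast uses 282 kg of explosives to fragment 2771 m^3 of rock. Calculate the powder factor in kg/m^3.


Powder factor = explosive mass / rock volume
= 282 / 2771
= 0.1018 kg/m^3

0.1018 kg/m^3


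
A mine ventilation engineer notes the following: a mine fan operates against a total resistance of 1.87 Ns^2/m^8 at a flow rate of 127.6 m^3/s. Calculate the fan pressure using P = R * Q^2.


Compute Q^2:
Q^2 = 127.6^2 = 16281.76
Compute pressure:
P = R * Q^2 = 1.87 * 16281.76
= 30446.8912 Pa

30446.8912 Pa


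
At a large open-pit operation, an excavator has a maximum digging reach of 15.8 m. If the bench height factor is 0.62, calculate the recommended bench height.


9.796 m

Bench height = reach * factor
= 15.8 * 0.62
= 9.796 m


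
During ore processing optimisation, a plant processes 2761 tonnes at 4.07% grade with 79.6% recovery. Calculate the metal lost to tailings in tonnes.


22.924 tonnes

Total metal in feed:
= 2761 * 4.07 / 100 = 112.3727 tonnes
Metal recovered:
= 112.3727 * 79.6 / 100 = 89.4486692 tonnes
Metal lost to tailings:
= 112.3727 - 89.4486692
= 22.924 tonnes


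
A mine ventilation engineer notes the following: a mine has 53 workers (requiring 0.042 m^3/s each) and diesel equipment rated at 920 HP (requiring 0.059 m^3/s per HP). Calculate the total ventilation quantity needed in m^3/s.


56.506 m^3/s

Airflow for workers:
Q_people = 53 * 0.042 = 2.226 m^3/s
Airflow for diesel equipment:
Q_diesel = 920 * 0.059 = 54.28 m^3/s
Total ventilation:
Q_total = 2.226 + 54.28
= 56.506 m^3/s


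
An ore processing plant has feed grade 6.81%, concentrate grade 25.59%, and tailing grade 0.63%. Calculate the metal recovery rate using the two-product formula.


Using the two-product formula:
R = 100 * c * (f - t) / (f * (c - t))
Numerator = 100 * 25.59 * (6.81 - 0.63)
= 100 * 25.59 * 6.18
= 15814.62
Denominator = 6.81 * (25.59 - 0.63)
= 6.81 * 24.96
= 169.9776
R = 15814.62 / 169.9776
= 93.0394%

93.0394%


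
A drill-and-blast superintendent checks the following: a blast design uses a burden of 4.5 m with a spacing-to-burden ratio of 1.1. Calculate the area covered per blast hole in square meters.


First, find the spacing:
Spacing = burden * ratio = 4.5 * 1.1
= 4.95 m
Then, calculate the area:
Area = burden * spacing = 4.5 * 4.95
= 22.275 m^2

22.275 m^2


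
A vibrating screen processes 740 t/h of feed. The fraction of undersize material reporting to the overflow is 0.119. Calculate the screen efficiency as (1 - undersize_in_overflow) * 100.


Screen efficiency = (1 - fraction of undersize in overflow) * 100
= (1 - 0.119) * 100
= 0.881 * 100
= 88.1%

88.1%


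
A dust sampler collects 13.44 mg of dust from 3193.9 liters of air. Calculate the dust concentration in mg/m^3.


4.208 mg/m^3

Convert liters to m^3: 1 m^3 = 1000 L
Concentration = mass / volume * 1000
= 13.44 / 3193.9 * 1000
= 0.004208021541 * 1000
= 4.208 mg/m^3


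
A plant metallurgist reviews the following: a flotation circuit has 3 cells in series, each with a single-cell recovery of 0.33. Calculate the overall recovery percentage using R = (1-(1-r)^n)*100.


Complement of single-cell recovery:
1 - r = 1 - 0.33 = 0.67
Raise to power n:
(1 - r)^3 = 0.67^3 = 0.300763
Overall recovery:
R = (1 - 0.300763) * 100
= 69.9237%

69.9237%


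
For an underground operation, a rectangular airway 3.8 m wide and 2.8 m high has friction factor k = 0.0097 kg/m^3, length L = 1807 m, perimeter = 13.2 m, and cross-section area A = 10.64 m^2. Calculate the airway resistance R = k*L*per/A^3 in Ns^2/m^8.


Compute the numerator:
k * L * per = 0.0097 * 1807 * 13.2
= 231.36828
Compute the denominator:
A^3 = 10.64^3 = 1204.550144
Resistance:
R = 231.36828 / 1204.550144
= 0.1921 Ns^2/m^8

0.1921 Ns^2/m^8


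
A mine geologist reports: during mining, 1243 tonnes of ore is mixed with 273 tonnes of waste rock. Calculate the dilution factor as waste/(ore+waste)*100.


Total material = ore + waste
= 1243 + 273 = 1516 tonnes
Dilution = waste / total * 100
= 273 / 1516 * 100
= 0.1800791557 * 100
= 18.0079%

18.0079%


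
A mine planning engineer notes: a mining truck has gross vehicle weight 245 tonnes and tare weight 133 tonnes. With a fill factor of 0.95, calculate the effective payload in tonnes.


Maximum payload = gross - tare
= 245 - 133 = 112 tonnes
Effective payload = max payload * fill factor
= 112 * 0.95
= 106.4 tonnes

106.4 tonnes


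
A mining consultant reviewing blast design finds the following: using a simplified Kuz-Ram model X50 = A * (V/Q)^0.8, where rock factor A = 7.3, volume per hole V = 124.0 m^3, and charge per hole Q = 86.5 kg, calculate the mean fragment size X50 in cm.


Compute V/Q:
V/Q = 124.0 / 86.5 = 1.433526012
Raise to the power 0.8:
(V/Q)^0.8 = 1.433526012^0.8 = 1.333903654
Multiply by A:
X50 = 7.3 * 1.333903654
= 9.7375 cm

9.7375 cm


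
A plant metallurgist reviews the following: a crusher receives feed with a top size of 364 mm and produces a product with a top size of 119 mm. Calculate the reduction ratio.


3.0588

Reduction ratio = feed size / product size
= 364 / 119
= 3.0588


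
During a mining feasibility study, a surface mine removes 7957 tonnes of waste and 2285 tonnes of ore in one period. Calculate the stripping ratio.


3.4823

Stripping ratio = waste tonnage / ore tonnage
= 7957 / 2285
= 3.4823


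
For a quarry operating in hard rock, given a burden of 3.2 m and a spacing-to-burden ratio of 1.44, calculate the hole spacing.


4.608 m

Spacing = burden * ratio
= 3.2 * 1.44
= 4.608 m


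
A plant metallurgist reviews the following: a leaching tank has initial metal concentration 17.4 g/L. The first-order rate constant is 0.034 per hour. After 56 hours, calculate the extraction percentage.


85.1028%

Compute the exponent:
-k * t = -0.034 * 56 = -1.904
Remaining concentration:
C = 17.4 * exp(-1.904)
= 17.4 * 0.1489715397
= 2.592104791 g/L
Extracted = 17.4 - 2.592104791 = 14.80789521 g/L
Extraction % = 14.80789521 / 17.4 * 100
= 85.1028%


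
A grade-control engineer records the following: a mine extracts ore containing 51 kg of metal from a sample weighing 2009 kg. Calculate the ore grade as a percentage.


2.5386%

Ore grade = (metal mass / ore mass) * 100
= (51 / 2009) * 100
= 0.02538576406 * 100
= 2.5386%


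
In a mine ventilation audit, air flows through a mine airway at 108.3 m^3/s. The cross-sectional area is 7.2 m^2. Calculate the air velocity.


15.0417 m/s

Velocity = flow rate / cross-sectional area
= 108.3 / 7.2
= 15.0417 m/s


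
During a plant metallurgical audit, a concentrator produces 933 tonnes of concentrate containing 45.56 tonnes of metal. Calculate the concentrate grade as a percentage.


Grade = (metal in concentrate / concentrate mass) * 100
= (45.56 / 933) * 100
= 0.04883172562 * 100
= 4.8832%

4.8832%


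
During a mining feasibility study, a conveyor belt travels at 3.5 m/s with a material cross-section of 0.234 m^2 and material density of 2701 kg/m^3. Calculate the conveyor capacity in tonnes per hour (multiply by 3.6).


7963.6284 t/h

Volumetric flow = speed * area
= 3.5 * 0.234 = 0.819 m^3/s
Mass flow = volumetric * density
= 0.819 * 2701 = 2212.119 kg/s
Convert to t/h: multiply by 3.6
Capacity = 2212.119 * 3.6
= 7963.6284 t/h


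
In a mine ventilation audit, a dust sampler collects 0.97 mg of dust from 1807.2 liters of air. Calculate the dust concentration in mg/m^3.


0.5367 mg/m^3

Convert liters to m^3: 1 m^3 = 1000 L
Concentration = mass / volume * 1000
= 0.97 / 1807.2 * 1000
= 0.0005367419212 * 1000
= 0.5367 mg/m^3


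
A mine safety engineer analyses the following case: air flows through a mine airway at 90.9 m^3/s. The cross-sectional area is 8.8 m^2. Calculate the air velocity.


10.3295 m/s

Velocity = flow rate / cross-sectional area
= 90.9 / 8.8
= 10.3295 m/s


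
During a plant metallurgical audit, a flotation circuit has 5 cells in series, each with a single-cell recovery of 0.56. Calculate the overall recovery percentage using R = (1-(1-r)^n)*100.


Complement of single-cell recovery:
1 - r = 1 - 0.56 = 0.44
Raise to power n:
(1 - r)^5 = 0.44^5 = 0.0164916224
Overall recovery:
R = (1 - 0.0164916224) * 100
= 98.3508%

98.3508%


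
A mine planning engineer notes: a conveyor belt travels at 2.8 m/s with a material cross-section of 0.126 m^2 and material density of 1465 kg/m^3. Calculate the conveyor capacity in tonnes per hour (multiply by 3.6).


Volumetric flow = speed * area
= 2.8 * 0.126 = 0.3528 m^3/s
Mass flow = volumetric * density
= 0.3528 * 1465 = 516.852 kg/s
Convert to t/h: multiply by 3.6
Capacity = 516.852 * 3.6
= 1860.6672 t/h

1860.6672 t/h


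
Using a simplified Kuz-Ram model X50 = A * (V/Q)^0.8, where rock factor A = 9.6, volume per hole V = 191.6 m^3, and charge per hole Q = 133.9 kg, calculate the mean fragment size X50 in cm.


Compute V/Q:
V/Q = 191.6 / 133.9 = 1.430918596
Raise to the power 0.8:
(V/Q)^0.8 = 1.430918596^0.8 = 1.331962329
Multiply by A:
X50 = 9.6 * 1.331962329
= 12.7868 cm

12.7868 cm


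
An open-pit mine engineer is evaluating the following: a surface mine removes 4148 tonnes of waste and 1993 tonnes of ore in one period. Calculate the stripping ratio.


Stripping ratio = waste tonnage / ore tonnage
= 4148 / 1993
= 2.0813

2.0813


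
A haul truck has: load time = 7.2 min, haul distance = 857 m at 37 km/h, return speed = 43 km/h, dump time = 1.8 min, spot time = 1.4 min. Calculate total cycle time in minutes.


12.9855 min

Convert haul speed to m/min: 37 * 1000/60 = 616.6666667 m/min
Haul time = 857 / 616.6666667 = 1.38972973 min
Convert return speed to m/min: 43 * 1000/60 = 716.6666667 m/min
Return time = 857 / 716.6666667 = 1.195813953 min
Total cycle time:
= 7.2 + 1.38972973 + 1.8 + 1.195813953 + 1.4
= 12.9855 min


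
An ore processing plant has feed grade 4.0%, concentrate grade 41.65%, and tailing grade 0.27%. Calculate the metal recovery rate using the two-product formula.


93.8584%

Using the two-product formula:
R = 100 * c * (f - t) / (f * (c - t))
Numerator = 100 * 41.65 * (4.0 - 0.27)
= 100 * 41.65 * 3.73
= 15535.45
Denominator = 4.0 * (41.65 - 0.27)
= 4.0 * 41.38
= 165.52
R = 15535.45 / 165.52
= 93.8584%


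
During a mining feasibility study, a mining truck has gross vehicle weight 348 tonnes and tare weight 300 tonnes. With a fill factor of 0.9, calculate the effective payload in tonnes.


43.2 tonnes

Maximum payload = gross - tare
= 348 - 300 = 48 tonnes
Effective payload = max payload * fill factor
= 48 * 0.9
= 43.2 tonnes


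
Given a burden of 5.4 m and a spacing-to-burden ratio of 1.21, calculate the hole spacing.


6.534 m

Spacing = burden * ratio
= 5.4 * 1.21
= 6.534 m


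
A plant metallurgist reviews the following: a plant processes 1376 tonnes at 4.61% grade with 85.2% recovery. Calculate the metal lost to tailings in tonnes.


Total metal in feed:
= 1376 * 4.61 / 100 = 63.4336 tonnes
Metal recovered:
= 63.4336 * 85.2 / 100 = 54.0454272 tonnes
Metal lost to tailings:
= 63.4336 - 54.0454272
= 9.3882 tonnes

9.3882 tonnes


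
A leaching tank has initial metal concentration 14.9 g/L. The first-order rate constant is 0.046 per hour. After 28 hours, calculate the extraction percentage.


72.4178%

Compute the exponent:
-k * t = -0.046 * 28 = -1.288
Remaining concentration:
C = 14.9 * exp(-1.288)
= 14.9 * 0.2758218756
= 4.109745946 g/L
Extracted = 14.9 - 4.109745946 = 10.79025405 g/L
Extraction % = 10.79025405 / 14.9 * 100
= 72.4178%


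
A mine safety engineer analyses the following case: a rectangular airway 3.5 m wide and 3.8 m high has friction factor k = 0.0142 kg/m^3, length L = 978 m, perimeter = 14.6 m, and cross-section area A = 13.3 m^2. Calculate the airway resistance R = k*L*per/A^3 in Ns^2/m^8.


0.0862 Ns^2/m^8

Compute the numerator:
k * L * per = 0.0142 * 978 * 14.6
= 202.75896
Compute the denominator:
A^3 = 13.3^3 = 2352.637
Resistance:
R = 202.75896 / 2352.637
= 0.0862 Ns^2/m^8


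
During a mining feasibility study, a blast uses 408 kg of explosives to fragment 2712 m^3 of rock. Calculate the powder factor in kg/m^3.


0.1504 kg/m^3

Powder factor = explosive mass / rock volume
= 408 / 2712
= 0.1504 kg/m^3


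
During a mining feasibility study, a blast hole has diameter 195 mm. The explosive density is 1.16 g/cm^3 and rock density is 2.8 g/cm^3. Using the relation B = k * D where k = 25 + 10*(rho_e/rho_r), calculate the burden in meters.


5.6829 m

First, compute k:
rho_e / rho_r = 1.16 / 2.8 = 0.4142857143
k = 25 + 10 * 0.4142857143 = 29.14285714
Then, compute burden:
B = k * D / 1000 = 29.14285714 * 195 / 1000
= 5682.857143 / 1000
= 5.6829 m


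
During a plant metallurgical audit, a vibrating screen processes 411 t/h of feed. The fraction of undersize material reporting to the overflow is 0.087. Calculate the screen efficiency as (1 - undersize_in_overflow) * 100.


Screen efficiency = (1 - fraction of undersize in overflow) * 100
= (1 - 0.087) * 100
= 0.913 * 100
= 91.3%

91.3%


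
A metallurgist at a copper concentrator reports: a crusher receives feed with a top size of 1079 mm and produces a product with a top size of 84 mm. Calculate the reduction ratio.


Reduction ratio = feed size / product size
= 1079 / 84
= 12.8452

12.8452


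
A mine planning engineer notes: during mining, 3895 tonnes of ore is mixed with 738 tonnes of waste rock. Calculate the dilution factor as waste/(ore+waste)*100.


15.9292%

Total material = ore + waste
= 3895 + 738 = 4633 tonnes
Dilution = waste / total * 100
= 738 / 4633 * 100
= 0.1592920354 * 100
= 15.9292%


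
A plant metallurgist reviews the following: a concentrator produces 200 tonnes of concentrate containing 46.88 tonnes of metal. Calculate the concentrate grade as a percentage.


Grade = (metal in concentrate / concentrate mass) * 100
= (46.88 / 200) * 100
= 0.2344 * 100
= 23.44%

23.44%


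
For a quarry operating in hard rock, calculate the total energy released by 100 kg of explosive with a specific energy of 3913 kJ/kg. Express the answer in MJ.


391.3 MJ

Energy = mass * specific_energy / 1000
= 100 * 3913 / 1000
= 391300 / 1000
= 391.3 MJ


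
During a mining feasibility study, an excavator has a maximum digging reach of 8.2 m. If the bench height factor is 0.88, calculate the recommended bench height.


Bench height = reach * factor
= 8.2 * 0.88
= 7.216 m

7.216 m


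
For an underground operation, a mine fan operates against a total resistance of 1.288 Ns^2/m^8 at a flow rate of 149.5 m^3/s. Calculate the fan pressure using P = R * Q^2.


Compute Q^2:
Q^2 = 149.5^2 = 22350.25
Compute pressure:
P = R * Q^2 = 1.288 * 22350.25
= 28787.122 Pa

28787.122 Pa


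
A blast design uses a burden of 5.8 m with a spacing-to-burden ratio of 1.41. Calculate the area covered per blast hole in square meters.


First, find the spacing:
Spacing = burden * ratio = 5.8 * 1.41
= 8.178 m
Then, calculate the area:
Area = burden * spacing = 5.8 * 8.178
= 47.4324 m^2

47.4324 m^2


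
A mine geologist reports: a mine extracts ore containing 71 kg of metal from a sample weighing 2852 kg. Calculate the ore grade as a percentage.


2.4895%

Ore grade = (metal mass / ore mass) * 100
= (71 / 2852) * 100
= 0.02489481066 * 100
= 2.4895%


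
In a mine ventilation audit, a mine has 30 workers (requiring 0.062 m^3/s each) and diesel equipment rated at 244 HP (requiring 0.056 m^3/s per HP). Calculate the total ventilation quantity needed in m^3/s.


15.524 m^3/s

Airflow for workers:
Q_people = 30 * 0.062 = 1.86 m^3/s
Airflow for diesel equipment:
Q_diesel = 244 * 0.056 = 13.664 m^3/s
Total ventilation:
Q_total = 1.86 + 13.664
= 15.524 m^3/s


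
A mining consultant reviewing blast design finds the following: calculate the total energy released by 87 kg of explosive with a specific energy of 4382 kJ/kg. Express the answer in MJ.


Energy = mass * specific_energy / 1000
= 87 * 4382 / 1000
= 381234 / 1000
= 381.234 MJ

381.234 MJ


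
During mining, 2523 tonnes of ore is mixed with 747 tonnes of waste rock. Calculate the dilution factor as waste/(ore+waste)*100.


22.844%

Total material = ore + waste
= 2523 + 747 = 3270 tonnes
Dilution = waste / total * 100
= 747 / 3270 * 100
= 0.228440367 * 100
= 22.844%


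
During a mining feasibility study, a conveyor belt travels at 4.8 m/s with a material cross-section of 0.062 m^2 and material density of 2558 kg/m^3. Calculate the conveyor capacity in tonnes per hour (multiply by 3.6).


Volumetric flow = speed * area
= 4.8 * 0.062 = 0.2976 m^3/s
Mass flow = volumetric * density
= 0.2976 * 2558 = 761.2608 kg/s
Convert to t/h: multiply by 3.6
Capacity = 761.2608 * 3.6
= 2740.5389 t/h

2740.5389 t/h


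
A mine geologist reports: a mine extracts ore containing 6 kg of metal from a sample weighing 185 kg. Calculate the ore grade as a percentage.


Ore grade = (metal mass / ore mass) * 100
= (6 / 185) * 100
= 0.03243243243 * 100
= 3.2432%

3.2432%


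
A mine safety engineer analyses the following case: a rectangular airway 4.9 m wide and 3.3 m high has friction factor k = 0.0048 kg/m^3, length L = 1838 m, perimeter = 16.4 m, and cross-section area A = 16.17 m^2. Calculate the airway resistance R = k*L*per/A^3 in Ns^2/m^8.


0.0342 Ns^2/m^8

Compute the numerator:
k * L * per = 0.0048 * 1838 * 16.4
= 144.68736
Compute the denominator:
A^3 = 16.17^3 = 4227.952113
Resistance:
R = 144.68736 / 4227.952113
= 0.0342 Ns^2/m^8


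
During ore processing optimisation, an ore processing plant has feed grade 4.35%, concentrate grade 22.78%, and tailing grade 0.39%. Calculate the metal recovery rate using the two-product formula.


Using the two-product formula:
R = 100 * c * (f - t) / (f * (c - t))
Numerator = 100 * 22.78 * (4.35 - 0.39)
= 100 * 22.78 * 3.96
= 9020.88
Denominator = 4.35 * (22.78 - 0.39)
= 4.35 * 22.39
= 97.3965
R = 9020.88 / 97.3965
= 92.6202%

92.6202%


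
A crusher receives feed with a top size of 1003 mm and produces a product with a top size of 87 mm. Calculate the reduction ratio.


11.5287

Reduction ratio = feed size / product size
= 1003 / 87
= 11.5287


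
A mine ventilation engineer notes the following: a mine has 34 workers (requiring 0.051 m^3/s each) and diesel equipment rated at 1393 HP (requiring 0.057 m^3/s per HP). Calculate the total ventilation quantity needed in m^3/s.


81.135 m^3/s

Airflow for workers:
Q_people = 34 * 0.051 = 1.734 m^3/s
Airflow for diesel equipment:
Q_diesel = 1393 * 0.057 = 79.401 m^3/s
Total ventilation:
Q_total = 1.734 + 79.401
= 81.135 m^3/s


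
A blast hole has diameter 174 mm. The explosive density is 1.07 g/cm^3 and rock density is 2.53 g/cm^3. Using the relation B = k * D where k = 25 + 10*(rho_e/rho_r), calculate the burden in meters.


First, compute k:
rho_e / rho_r = 1.07 / 2.53 = 0.4229249012
k = 25 + 10 * 0.4229249012 = 29.22924901
Then, compute burden:
B = k * D / 1000 = 29.22924901 * 174 / 1000
= 5085.889328 / 1000
= 5.0859 m

5.0859 m


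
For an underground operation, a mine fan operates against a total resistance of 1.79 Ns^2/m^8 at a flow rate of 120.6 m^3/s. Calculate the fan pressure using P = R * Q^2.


26034.4044 Pa

Compute Q^2:
Q^2 = 120.6^2 = 14544.36
Compute pressure:
P = R * Q^2 = 1.79 * 14544.36
= 26034.4044 Pa


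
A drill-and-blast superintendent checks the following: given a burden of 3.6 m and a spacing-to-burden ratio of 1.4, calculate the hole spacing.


5.04 m

Spacing = burden * ratio
= 3.6 * 1.4
= 5.04 m


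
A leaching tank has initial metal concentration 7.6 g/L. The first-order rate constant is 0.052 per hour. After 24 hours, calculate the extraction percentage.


Compute the exponent:
-k * t = -0.052 * 24 = -1.248
Remaining concentration:
C = 7.6 * exp(-1.248)
= 7.6 * 0.2870783798
= 2.181795687 g/L
Extracted = 7.6 - 2.181795687 = 5.418204313 g/L
Extraction % = 5.418204313 / 7.6 * 100
= 71.2922%

71.2922%


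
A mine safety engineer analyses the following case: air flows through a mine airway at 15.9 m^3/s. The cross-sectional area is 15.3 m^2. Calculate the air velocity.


1.0392 m/s

Velocity = flow rate / cross-sectional area
= 15.9 / 15.3
= 1.0392 m/s


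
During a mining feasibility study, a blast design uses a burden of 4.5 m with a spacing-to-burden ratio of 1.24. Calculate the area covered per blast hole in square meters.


First, find the spacing:
Spacing = burden * ratio = 4.5 * 1.24
= 5.58 m
Then, calculate the area:
Area = burden * spacing = 4.5 * 5.58
= 25.11 m^2

25.11 m^2


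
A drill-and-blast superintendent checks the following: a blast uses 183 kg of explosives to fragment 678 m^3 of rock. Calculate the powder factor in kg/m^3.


0.2699 kg/m^3

Powder factor = explosive mass / rock volume
= 183 / 678
= 0.2699 kg/m^3


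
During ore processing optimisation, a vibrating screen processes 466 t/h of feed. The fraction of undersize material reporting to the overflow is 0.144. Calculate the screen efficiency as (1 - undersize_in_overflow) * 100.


Screen efficiency = (1 - fraction of undersize in overflow) * 100
= (1 - 0.144) * 100
= 0.856 * 100
= 85.6%

85.6%


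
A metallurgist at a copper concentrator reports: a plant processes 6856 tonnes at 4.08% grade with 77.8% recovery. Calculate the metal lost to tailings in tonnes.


Total metal in feed:
= 6856 * 4.08 / 100 = 279.7248 tonnes
Metal recovered:
= 279.7248 * 77.8 / 100 = 217.6258944 tonnes
Metal lost to tailings:
= 279.7248 - 217.6258944
= 62.0989 tonnes

62.0989 tonnes


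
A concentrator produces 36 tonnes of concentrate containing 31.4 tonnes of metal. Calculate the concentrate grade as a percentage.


Grade = (metal in concentrate / concentrate mass) * 100
= (31.4 / 36) * 100
= 0.8722222222 * 100
= 87.2222%

87.2222%


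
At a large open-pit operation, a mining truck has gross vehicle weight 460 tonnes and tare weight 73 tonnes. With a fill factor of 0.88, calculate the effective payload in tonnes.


340.56 tonnes

Maximum payload = gross - tare
= 460 - 73 = 387 tonnes
Effective payload = max payload * fill factor
= 387 * 0.88
= 340.56 tonnes


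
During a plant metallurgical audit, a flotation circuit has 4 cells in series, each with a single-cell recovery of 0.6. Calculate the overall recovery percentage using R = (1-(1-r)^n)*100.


Complement of single-cell recovery:
1 - r = 1 - 0.6 = 0.4
Raise to power n:
(1 - r)^4 = 0.4^4 = 0.0256
Overall recovery:
R = (1 - 0.0256) * 100
= 97.44%

97.44%


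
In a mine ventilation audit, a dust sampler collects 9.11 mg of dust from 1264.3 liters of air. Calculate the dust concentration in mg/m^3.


Convert liters to m^3: 1 m^3 = 1000 L
Concentration = mass / volume * 1000
= 9.11 / 1264.3 * 1000
= 0.007205568299 * 1000
= 7.2056 mg/m^3

7.2056 mg/m^3


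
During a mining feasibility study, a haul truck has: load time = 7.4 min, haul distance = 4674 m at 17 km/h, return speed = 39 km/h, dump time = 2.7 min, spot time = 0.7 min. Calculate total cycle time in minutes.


34.4872 min

Convert haul speed to m/min: 17 * 1000/60 = 283.3333333 m/min
Haul time = 4674 / 283.3333333 = 16.49647059 min
Convert return speed to m/min: 39 * 1000/60 = 650 m/min
Return time = 4674 / 650 = 7.190769231 min
Total cycle time:
= 7.4 + 16.49647059 + 2.7 + 7.190769231 + 0.7
= 34.4872 min


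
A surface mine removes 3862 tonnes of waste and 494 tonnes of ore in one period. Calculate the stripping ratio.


Stripping ratio = waste tonnage / ore tonnage
= 3862 / 494
= 7.8178

7.8178


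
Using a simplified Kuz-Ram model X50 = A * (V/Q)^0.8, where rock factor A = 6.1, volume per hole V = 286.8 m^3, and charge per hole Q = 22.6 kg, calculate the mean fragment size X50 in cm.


Compute V/Q:
V/Q = 286.8 / 22.6 = 12.69026549
Raise to the power 0.8:
(V/Q)^0.8 = 12.69026549^0.8 = 7.634429101
Multiply by A:
X50 = 6.1 * 7.634429101
= 46.57 cm

46.57 cm


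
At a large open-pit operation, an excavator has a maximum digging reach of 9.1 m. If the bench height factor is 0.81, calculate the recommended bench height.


7.371 m

Bench height = reach * factor
= 9.1 * 0.81
= 7.371 m


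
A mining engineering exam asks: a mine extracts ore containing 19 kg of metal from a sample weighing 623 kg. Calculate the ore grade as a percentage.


Ore grade = (metal mass / ore mass) * 100
= (19 / 623) * 100
= 0.0304975923 * 100
= 3.0498%

3.0498%


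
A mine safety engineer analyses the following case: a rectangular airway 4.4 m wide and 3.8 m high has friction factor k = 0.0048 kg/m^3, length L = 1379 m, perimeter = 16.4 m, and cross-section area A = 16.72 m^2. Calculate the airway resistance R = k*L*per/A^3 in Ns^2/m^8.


Compute the numerator:
k * L * per = 0.0048 * 1379 * 16.4
= 108.55488
Compute the denominator:
A^3 = 16.72^3 = 4674.216448
Resistance:
R = 108.55488 / 4674.216448
= 0.0232 Ns^2/m^8

0.0232 Ns^2/m^8


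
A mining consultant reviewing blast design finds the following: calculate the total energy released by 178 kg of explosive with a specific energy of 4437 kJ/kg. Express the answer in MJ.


789.786 MJ

Energy = mass * specific_energy / 1000
= 178 * 4437 / 1000
= 789786 / 1000
= 789.786 MJ


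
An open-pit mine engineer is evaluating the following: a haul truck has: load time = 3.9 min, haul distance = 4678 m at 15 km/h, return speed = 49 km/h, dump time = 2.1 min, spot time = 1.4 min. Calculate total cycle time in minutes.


31.8402 min

Convert haul speed to m/min: 15 * 1000/60 = 250 m/min
Haul time = 4678 / 250 = 18.712 min
Convert return speed to m/min: 49 * 1000/60 = 816.6666667 m/min
Return time = 4678 / 816.6666667 = 5.728163265 min
Total cycle time:
= 3.9 + 18.712 + 2.1 + 5.728163265 + 1.4
= 31.8402 min


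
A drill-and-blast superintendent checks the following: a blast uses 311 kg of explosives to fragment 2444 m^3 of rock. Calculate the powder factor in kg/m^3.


Powder factor = explosive mass / rock volume
= 311 / 2444
= 0.1273 kg/m^3

0.1273 kg/m^3


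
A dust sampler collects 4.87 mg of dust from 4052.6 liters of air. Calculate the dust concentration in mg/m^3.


Convert liters to m^3: 1 m^3 = 1000 L
Concentration = mass / volume * 1000
= 4.87 / 4052.6 * 1000
= 0.001201697676 * 1000
= 1.2017 mg/m^3

1.2017 mg/m^3


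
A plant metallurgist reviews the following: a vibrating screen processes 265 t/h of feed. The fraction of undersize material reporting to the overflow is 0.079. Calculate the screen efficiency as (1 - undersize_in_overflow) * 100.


Screen efficiency = (1 - fraction of undersize in overflow) * 100
= (1 - 0.079) * 100
= 0.921 * 100
= 92.1%

92.1%


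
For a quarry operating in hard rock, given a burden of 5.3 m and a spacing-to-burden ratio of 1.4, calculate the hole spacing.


Spacing = burden * ratio
= 5.3 * 1.4
= 7.42 m

7.42 m


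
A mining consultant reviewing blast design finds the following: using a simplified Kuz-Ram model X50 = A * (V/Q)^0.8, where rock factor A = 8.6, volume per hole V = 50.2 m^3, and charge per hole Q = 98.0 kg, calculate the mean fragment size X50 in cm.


5.0359 cm

Compute V/Q:
V/Q = 50.2 / 98.0 = 0.512244898
Raise to the power 0.8:
(V/Q)^0.8 = 0.512244898^0.8 = 0.5855744419
Multiply by A:
X50 = 8.6 * 0.5855744419
= 5.0359 cm


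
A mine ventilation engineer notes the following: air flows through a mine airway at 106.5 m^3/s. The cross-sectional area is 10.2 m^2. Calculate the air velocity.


10.4412 m/s

Velocity = flow rate / cross-sectional area
= 106.5 / 10.2
= 10.4412 m/s
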